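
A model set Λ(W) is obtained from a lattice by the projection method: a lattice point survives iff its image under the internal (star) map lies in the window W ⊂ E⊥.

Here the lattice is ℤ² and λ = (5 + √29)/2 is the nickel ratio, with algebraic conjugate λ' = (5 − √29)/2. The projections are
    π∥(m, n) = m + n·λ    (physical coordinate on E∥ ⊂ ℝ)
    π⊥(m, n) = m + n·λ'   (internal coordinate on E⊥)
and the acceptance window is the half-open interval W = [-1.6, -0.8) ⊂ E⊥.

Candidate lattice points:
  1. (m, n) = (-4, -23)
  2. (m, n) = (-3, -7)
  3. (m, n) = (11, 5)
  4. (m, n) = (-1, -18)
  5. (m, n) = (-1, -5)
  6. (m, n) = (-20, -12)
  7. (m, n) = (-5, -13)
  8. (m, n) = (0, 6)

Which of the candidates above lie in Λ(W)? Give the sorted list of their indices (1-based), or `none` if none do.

Compute λ' = (5−√29)/2 = -0.1926, so π⊥(m,n) = m -0.1926·n.
#1 (-4,-23): internal coord -4 + (-23)·λ' = +0.4294; +0.4294 ∉ [-1.6, -0.8) → out
#2 (-3,-7): internal coord -3 + (-7)·λ' = -1.6519; -1.6519 ∉ [-1.6, -0.8) → out
#3 (11,5): internal coord 11 + (5)·λ' = +10.0371; +10.0371 ∉ [-1.6, -0.8) → out
#4 (-1,-18): internal coord -1 + (-18)·λ' = +2.4665; +2.4665 ∉ [-1.6, -0.8) → out
#5 (-1,-5): internal coord -1 + (-5)·λ' = -0.0371; -0.0371 ∉ [-1.6, -0.8) → out
#6 (-20,-12): internal coord -20 + (-12)·λ' = -17.6890; -17.6890 ∉ [-1.6, -0.8) → out
#7 (-5,-13): internal coord -5 + (-13)·λ' = -2.4964; -2.4964 ∉ [-1.6, -0.8) → out
#8 (0,6): internal coord 0 + (6)·λ' = -1.1555; -1.1555 ∈ [-1.6, -0.8) → IN Λ

8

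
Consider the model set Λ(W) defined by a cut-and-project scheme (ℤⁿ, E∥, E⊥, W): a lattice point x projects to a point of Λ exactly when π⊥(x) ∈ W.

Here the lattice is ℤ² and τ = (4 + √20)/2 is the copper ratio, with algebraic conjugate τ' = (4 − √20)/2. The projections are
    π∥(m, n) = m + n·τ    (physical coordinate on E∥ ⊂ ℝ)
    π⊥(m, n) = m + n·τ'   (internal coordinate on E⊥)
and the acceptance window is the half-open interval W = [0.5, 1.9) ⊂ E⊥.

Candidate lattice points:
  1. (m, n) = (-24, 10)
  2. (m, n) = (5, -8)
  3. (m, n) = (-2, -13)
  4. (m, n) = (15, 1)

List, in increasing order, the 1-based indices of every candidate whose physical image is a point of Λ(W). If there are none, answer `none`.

Compute τ' = (4−√20)/2 = -0.23607, so π⊥(m,n) = m -0.23607·n.
candidate 1: (m,n)=(-24,10) → π∥ = -24+10·τ ≈ 18.36068, π⊥ = -24+10·τ' ≈ -26.36068 ∉ [0.5, 1.9) ⇒ out
candidate 2: (m,n)=(5,-8) → π∥ = 5-8·τ ≈ -28.88854, π⊥ = 5-8·τ' ≈ 6.88854 ∉ [0.5, 1.9) ⇒ out
candidate 3: (m,n)=(-2,-13) → π∥ = -2-13·τ ≈ -57.06888, π⊥ = -2-13·τ' ≈ 1.06888 ∈ [0.5, 1.9) ⇒ IN Λ
candidate 4: (m,n)=(15,1) → π∥ = 15+1·τ ≈ 19.23607, π⊥ = 15+1·τ' ≈ 14.76393 ∉ [0.5, 1.9) ⇒ out

3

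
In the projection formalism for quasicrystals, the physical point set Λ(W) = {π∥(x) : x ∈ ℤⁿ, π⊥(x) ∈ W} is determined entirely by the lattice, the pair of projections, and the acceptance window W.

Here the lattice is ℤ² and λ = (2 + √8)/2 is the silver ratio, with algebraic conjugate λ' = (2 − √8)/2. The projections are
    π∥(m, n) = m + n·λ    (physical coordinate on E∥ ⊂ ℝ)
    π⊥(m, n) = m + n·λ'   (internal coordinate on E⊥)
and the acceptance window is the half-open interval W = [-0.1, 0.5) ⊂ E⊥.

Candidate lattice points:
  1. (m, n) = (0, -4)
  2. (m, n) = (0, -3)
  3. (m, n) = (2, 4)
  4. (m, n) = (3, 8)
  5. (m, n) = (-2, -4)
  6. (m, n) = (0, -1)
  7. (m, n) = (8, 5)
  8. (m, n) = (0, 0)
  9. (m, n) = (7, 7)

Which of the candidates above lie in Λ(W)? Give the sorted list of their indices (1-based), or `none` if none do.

3, 6, 8

λ' = (2−√8)/2 ≈ -0.41421.
candidate 1: (m,n)=(0,-4) → π∥ = 0-4·λ ≈ -9.65685, π⊥ = 0-4·λ' ≈ 1.65685 ∉ [-0.1, 0.5) ⇒ out
candidate 2: (m,n)=(0,-3) → π∥ = 0-3·λ ≈ -7.24264, π⊥ = 0-3·λ' ≈ 1.24264 ∉ [-0.1, 0.5) ⇒ out
candidate 3: (m,n)=(2,4) → π∥ = 2+4·λ ≈ 11.65685, π⊥ = 2+4·λ' ≈ 0.34315 ∈ [-0.1, 0.5) ⇒ IN Λ
candidate 4: (m,n)=(3,8) → π∥ = 3+8·λ ≈ 22.31371, π⊥ = 3+8·λ' ≈ -0.31371 ∉ [-0.1, 0.5) ⇒ out
candidate 5: (m,n)=(-2,-4) → π∥ = -2-4·λ ≈ -11.65685, π⊥ = -2-4·λ' ≈ -0.34315 ∉ [-0.1, 0.5) ⇒ out
candidate 6: (m,n)=(0,-1) → π∥ = 0-1·λ ≈ -2.41421, π⊥ = 0-1·λ' ≈ 0.41421 ∈ [-0.1, 0.5) ⇒ IN Λ
candidate 7: (m,n)=(8,5) → π∥ = 8+5·λ ≈ 20.07107, π⊥ = 8+5·λ' ≈ 5.92893 ∉ [-0.1, 0.5) ⇒ out
candidate 8: (m,n)=(0,0) → π∥ = 0+0·λ ≈ 0.00000, π⊥ = 0+0·λ' ≈ 0.00000 ∈ [-0.1, 0.5) ⇒ IN Λ
candidate 9: (m,n)=(7,7) → π∥ = 7+7·λ ≈ 23.89949, π⊥ = 7+7·λ' ≈ 4.10051 ∉ [-0.1, 0.5) ⇒ out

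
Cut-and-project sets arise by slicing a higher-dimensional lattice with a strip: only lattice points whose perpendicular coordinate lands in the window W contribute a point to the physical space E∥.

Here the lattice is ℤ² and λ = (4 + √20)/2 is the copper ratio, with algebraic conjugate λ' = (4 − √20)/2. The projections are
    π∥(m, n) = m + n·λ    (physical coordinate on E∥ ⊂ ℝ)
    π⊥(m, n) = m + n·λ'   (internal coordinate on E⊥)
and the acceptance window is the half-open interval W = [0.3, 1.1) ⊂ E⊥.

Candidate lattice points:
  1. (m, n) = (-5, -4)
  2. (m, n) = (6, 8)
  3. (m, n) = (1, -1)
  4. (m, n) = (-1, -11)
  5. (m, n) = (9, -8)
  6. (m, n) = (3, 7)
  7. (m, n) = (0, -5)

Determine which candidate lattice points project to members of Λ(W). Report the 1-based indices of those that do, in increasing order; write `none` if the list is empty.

Numerically λ ≈ 4.23607 and λ' = −1/λ ≈ -0.23607.
#1 (-5,-4): internal coord -5 + (-4)·λ' = -4.05573; -4.05573 ∉ [0.3, 1.1) → out
#2 (6,8): internal coord 6 + (8)·λ' = +4.11146; +4.11146 ∉ [0.3, 1.1) → out
#3 (1,-1): internal coord 1 + (-1)·λ' = +1.23607; +1.23607 ∉ [0.3, 1.1) → out
#4 (-1,-11): internal coord -1 + (-11)·λ' = +1.59675; +1.59675 ∉ [0.3, 1.1) → out
#5 (9,-8): internal coord 9 + (-8)·λ' = +10.88854; +10.88854 ∉ [0.3, 1.1) → out
#6 (3,7): internal coord 3 + (7)·λ' = +1.34752; +1.34752 ∉ [0.3, 1.1) → out
#7 (0,-5): internal coord 0 + (-5)·λ' = +1.18034; +1.18034 ∉ [0.3, 1.1) → out

none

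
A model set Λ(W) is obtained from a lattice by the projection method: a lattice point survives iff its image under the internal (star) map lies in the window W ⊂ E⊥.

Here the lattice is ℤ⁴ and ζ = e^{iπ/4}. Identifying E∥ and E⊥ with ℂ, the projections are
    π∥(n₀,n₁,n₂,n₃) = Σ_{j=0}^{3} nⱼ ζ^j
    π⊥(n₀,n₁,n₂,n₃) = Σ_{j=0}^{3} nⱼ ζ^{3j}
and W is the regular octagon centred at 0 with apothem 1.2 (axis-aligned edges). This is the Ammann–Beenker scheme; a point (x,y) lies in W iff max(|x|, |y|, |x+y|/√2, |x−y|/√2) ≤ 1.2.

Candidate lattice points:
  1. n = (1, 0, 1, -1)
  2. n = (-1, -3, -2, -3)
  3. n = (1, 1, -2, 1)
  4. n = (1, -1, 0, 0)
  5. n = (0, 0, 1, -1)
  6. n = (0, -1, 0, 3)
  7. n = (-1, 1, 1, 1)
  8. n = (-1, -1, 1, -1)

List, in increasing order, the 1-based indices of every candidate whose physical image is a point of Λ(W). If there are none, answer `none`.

7

With ζ = e^{iπ/4} the internal vectors are ζ^0,ζ^3,ζ^6,ζ^9.
candidate 1: n = (1, 0, 1, -1) → π⊥ ≈ (+0.29289, -1.70711); max(|x|,|y|,|x±y|/√2) = 1.70711 > 1.2 ⇒ ∉ W
candidate 2: n = (-1, -3, -2, -3) → π⊥ ≈ (-1.00000, -2.24264); max(|x|,|y|,|x±y|/√2) = 2.29289 > 1.2 ⇒ ∉ W
candidate 3: n = (1, 1, -2, 1) → π⊥ ≈ (+1.00000, +3.41421); max(|x|,|y|,|x±y|/√2) = 3.41421 > 1.2 ⇒ ∉ W
candidate 4: n = (1, -1, 0, 0) → π⊥ ≈ (+1.70711, -0.70711); max(|x|,|y|,|x±y|/√2) = 1.70711 > 1.2 ⇒ ∉ W
candidate 5: n = (0, 0, 1, -1) → π⊥ ≈ (-0.70711, -1.70711); max(|x|,|y|,|x±y|/√2) = 1.70711 > 1.2 ⇒ ∉ W
candidate 6: n = (0, -1, 0, 3) → π⊥ ≈ (+2.82843, +1.41421); max(|x|,|y|,|x±y|/√2) = 3.00000 > 1.2 ⇒ ∉ W
candidate 7: n = (-1, 1, 1, 1) → π⊥ ≈ (-1.00000, +0.41421); max(|x|,|y|,|x±y|/√2) = 1.00000 ≤ 1.2 ⇒ ∈ W
candidate 8: n = (-1, -1, 1, -1) → π⊥ ≈ (-1.00000, -2.41421); max(|x|,|y|,|x±y|/√2) = 2.41421 > 1.2 ⇒ ∉ W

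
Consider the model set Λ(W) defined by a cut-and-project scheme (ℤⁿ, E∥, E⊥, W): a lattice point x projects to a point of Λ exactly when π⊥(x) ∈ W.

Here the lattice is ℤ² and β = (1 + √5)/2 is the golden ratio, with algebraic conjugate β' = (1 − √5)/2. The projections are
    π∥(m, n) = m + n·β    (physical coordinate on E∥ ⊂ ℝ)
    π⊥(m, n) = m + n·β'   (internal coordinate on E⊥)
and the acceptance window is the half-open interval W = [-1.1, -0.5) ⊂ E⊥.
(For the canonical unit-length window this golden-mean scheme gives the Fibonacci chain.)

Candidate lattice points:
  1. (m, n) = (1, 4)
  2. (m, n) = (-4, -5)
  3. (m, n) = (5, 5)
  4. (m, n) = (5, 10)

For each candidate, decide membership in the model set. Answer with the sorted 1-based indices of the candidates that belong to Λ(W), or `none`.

2

Compute β' = (1−√5)/2 = -0.61803, so π⊥(m,n) = m -0.61803·n.
#1 (1,4): internal coord 1 + (4)·β' = -1.47214; -1.47214 ∉ [-1.1, -0.5) → out
#2 (-4,-5): internal coord -4 + (-5)·β' = -0.90983; -0.90983 ∈ [-1.1, -0.5) → IN Λ
#3 (5,5): internal coord 5 + (5)·β' = +1.90983; +1.90983 ∉ [-1.1, -0.5) → out
#4 (5,10): internal coord 5 + (10)·β' = -1.18034; -1.18034 ∉ [-1.1, -0.5) → out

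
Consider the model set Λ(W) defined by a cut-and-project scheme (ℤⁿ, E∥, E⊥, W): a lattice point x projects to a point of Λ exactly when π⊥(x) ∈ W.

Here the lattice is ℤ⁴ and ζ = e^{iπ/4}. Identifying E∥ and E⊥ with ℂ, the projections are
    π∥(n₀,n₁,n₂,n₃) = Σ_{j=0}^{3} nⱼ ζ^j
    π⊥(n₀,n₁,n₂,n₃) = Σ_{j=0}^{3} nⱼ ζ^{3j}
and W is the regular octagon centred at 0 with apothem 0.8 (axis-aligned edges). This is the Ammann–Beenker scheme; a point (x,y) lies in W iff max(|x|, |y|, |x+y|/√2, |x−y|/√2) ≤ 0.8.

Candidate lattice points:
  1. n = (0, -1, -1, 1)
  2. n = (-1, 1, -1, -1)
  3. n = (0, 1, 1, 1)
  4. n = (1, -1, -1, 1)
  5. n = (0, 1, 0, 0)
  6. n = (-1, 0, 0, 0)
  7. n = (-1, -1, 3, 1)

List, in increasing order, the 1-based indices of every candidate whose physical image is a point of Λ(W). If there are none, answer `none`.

3

Internal map: ζ^{3j} for j=0..3 gives (1,0), (−√2/2,√2/2), (0,−1), (√2/2,√2/2).
candidate 1: n = (0, -1, -1, 1) → π⊥ ≈ (+1.414214, +1.000000); max(|x|,|y|,|x±y|/√2) = 1.707107 > 0.8 ⇒ ∉ W
candidate 2: n = (-1, 1, -1, -1) → π⊥ ≈ (-2.414214, +1.000000); max(|x|,|y|,|x±y|/√2) = 2.414214 > 0.8 ⇒ ∉ W
candidate 3: n = (0, 1, 1, 1) → π⊥ ≈ (+0.000000, +0.414214); max(|x|,|y|,|x±y|/√2) = 0.414214 ≤ 0.8 ⇒ ∈ W
candidate 4: n = (1, -1, -1, 1) → π⊥ ≈ (+2.414214, +1.000000); max(|x|,|y|,|x±y|/√2) = 2.414214 > 0.8 ⇒ ∉ W
candidate 5: n = (0, 1, 0, 0) → π⊥ ≈ (-0.707107, +0.707107); max(|x|,|y|,|x±y|/√2) = 1.000000 > 0.8 ⇒ ∉ W
candidate 6: n = (-1, 0, 0, 0) → π⊥ ≈ (-1.000000, +0.000000); max(|x|,|y|,|x±y|/√2) = 1.000000 > 0.8 ⇒ ∉ W
candidate 7: n = (-1, -1, 3, 1) → π⊥ ≈ (+0.414214, -3.000000); max(|x|,|y|,|x±y|/√2) = 3.000000 > 0.8 ⇒ ∉ W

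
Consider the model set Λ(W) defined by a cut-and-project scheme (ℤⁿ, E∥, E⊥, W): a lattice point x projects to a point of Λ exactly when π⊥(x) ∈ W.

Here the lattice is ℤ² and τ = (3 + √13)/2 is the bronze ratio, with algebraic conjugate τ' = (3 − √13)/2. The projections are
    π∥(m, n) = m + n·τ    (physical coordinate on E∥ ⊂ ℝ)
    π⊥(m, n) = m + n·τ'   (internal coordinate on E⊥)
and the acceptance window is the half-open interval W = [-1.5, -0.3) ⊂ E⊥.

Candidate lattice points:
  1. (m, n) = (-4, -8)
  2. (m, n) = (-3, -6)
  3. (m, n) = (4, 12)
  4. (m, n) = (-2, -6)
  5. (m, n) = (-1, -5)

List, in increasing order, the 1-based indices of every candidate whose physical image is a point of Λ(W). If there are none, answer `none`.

τ' = (3−√13)/2 ≈ -0.3028.
[1] lift (-4,-8): star map gives -1.5778; window check -1.5 ≤ -1.5778 < -0.3 is false → out
[2] lift (-3,-6): star map gives -1.1833; window check -1.5 ≤ -1.1833 < -0.3 is true → IN Λ
[3] lift (4,12): star map gives 0.3667; window check -1.5 ≤ 0.3667 < -0.3 is false → out
[4] lift (-2,-6): star map gives -0.1833; window check -1.5 ≤ -0.1833 < -0.3 is false → out
[5] lift (-1,-5): star map gives 0.5139; window check -1.5 ≤ 0.5139 < -0.3 is false → out

2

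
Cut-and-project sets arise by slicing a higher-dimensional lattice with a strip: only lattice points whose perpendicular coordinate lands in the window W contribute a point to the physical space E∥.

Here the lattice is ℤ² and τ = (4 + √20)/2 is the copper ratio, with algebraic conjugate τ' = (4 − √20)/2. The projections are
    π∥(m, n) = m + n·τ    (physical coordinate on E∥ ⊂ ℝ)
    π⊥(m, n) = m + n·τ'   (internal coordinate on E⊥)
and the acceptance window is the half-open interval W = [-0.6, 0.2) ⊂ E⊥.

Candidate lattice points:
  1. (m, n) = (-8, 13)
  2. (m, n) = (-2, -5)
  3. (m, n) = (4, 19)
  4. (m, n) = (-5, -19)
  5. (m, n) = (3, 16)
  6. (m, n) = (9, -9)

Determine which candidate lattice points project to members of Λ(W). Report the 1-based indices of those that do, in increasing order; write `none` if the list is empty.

3, 4

τ' = (4−√20)/2 ≈ -0.236068.
[1] lift (-8,13): star map gives -11.068884; window check -0.6 ≤ -11.068884 < 0.2 is false → out
[2] lift (-2,-5): star map gives -0.819660; window check -0.6 ≤ -0.819660 < 0.2 is false → out
[3] lift (4,19): star map gives -0.485292; window check -0.6 ≤ -0.485292 < 0.2 is true → IN Λ
[4] lift (-5,-19): star map gives -0.514708; window check -0.6 ≤ -0.514708 < 0.2 is true → IN Λ
[5] lift (3,16): star map gives -0.777088; window check -0.6 ≤ -0.777088 < 0.2 is false → out
[6] lift (9,-9): star map gives 11.124612; window check -0.6 ≤ 11.124612 < 0.2 is false → out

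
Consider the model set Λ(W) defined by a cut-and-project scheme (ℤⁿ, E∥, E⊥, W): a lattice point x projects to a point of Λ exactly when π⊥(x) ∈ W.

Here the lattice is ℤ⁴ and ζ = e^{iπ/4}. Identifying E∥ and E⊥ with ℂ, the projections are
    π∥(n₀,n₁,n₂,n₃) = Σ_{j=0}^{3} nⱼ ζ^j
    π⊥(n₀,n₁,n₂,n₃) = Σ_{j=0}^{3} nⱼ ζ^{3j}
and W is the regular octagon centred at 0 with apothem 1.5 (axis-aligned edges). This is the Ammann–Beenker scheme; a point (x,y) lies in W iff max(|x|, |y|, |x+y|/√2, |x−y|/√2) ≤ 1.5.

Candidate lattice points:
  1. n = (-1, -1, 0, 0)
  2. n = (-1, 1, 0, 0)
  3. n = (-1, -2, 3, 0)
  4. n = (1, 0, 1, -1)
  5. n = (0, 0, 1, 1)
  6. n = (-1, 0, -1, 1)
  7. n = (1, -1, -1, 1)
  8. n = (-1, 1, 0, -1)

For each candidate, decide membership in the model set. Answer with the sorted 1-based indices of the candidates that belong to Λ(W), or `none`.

Internal map: ζ^{3j} for j=0..3 gives (1,0), (−√2/2,√2/2), (0,−1), (√2/2,√2/2).
candidate 1: n = (-1, -1, 0, 0) → π⊥ ≈ (-0.2929, -0.7071); max(|x|,|y|,|x±y|/√2) = 0.7071 ≤ 1.5 ⇒ ∈ W
candidate 2: n = (-1, 1, 0, 0) → π⊥ ≈ (-1.7071, +0.7071); max(|x|,|y|,|x±y|/√2) = 1.7071 > 1.5 ⇒ ∉ W
candidate 3: n = (-1, -2, 3, 0) → π⊥ ≈ (+0.4142, -4.4142); max(|x|,|y|,|x±y|/√2) = 4.4142 > 1.5 ⇒ ∉ W
candidate 4: n = (1, 0, 1, -1) → π⊥ ≈ (+0.2929, -1.7071); max(|x|,|y|,|x±y|/√2) = 1.7071 > 1.5 ⇒ ∉ W
candidate 5: n = (0, 0, 1, 1) → π⊥ ≈ (+0.7071, -0.2929); max(|x|,|y|,|x±y|/√2) = 0.7071 ≤ 1.5 ⇒ ∈ W
candidate 6: n = (-1, 0, -1, 1) → π⊥ ≈ (-0.2929, +1.7071); max(|x|,|y|,|x±y|/√2) = 1.7071 > 1.5 ⇒ ∉ W
candidate 7: n = (1, -1, -1, 1) → π⊥ ≈ (+2.4142, +1.0000); max(|x|,|y|,|x±y|/√2) = 2.4142 > 1.5 ⇒ ∉ W
candidate 8: n = (-1, 1, 0, -1) → π⊥ ≈ (-2.4142, +0.0000); max(|x|,|y|,|x±y|/√2) = 2.4142 > 1.5 ⇒ ∉ W

1, 5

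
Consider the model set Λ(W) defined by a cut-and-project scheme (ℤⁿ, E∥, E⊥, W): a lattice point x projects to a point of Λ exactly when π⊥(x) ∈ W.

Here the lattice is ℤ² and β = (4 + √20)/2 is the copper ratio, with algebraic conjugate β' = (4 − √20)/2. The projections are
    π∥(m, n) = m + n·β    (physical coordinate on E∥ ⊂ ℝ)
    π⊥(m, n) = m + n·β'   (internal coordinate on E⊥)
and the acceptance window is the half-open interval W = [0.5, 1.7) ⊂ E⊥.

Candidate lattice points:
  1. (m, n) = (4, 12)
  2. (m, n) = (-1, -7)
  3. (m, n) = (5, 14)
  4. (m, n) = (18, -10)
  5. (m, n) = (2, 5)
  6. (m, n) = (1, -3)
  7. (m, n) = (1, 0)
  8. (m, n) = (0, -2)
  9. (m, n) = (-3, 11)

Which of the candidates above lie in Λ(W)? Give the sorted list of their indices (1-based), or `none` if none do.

1, 2, 3, 5, 7

β' = (4−√20)/2 ≈ -0.236068.
#1 (4,12): internal coord 4 + (12)·β' = +1.167184; +1.167184 ∈ [0.5, 1.7) → IN Λ
#2 (-1,-7): internal coord -1 + (-7)·β' = +0.652476; +0.652476 ∈ [0.5, 1.7) → IN Λ
#3 (5,14): internal coord 5 + (14)·β' = +1.695048; +1.695048 ∈ [0.5, 1.7) → IN Λ
#4 (18,-10): internal coord 18 + (-10)·β' = +20.360680; +20.360680 ∉ [0.5, 1.7) → out
#5 (2,5): internal coord 2 + (5)·β' = +0.819660; +0.819660 ∈ [0.5, 1.7) → IN Λ
#6 (1,-3): internal coord 1 + (-3)·β' = +1.708204; +1.708204 ∉ [0.5, 1.7) → out
#7 (1,0): internal coord 1 + (0)·β' = +1.000000; +1.000000 ∈ [0.5, 1.7) → IN Λ
#8 (0,-2): internal coord 0 + (-2)·β' = +0.472136; +0.472136 ∉ [0.5, 1.7) → out
#9 (-3,11): internal coord -3 + (11)·β' = -5.596748; -5.596748 ∉ [0.5, 1.7) → out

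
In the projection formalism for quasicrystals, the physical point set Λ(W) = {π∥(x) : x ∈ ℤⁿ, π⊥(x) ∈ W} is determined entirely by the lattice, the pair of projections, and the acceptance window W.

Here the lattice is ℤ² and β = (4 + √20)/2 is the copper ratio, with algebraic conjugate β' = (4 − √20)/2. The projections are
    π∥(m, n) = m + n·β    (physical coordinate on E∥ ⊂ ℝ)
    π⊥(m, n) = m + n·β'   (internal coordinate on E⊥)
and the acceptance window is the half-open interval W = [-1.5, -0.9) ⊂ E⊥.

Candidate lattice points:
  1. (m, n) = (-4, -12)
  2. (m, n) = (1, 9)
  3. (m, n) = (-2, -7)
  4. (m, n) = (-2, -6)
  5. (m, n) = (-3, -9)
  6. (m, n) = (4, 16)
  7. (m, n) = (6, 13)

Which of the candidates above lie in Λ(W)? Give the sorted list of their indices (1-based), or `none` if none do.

1, 2

Numerically β ≈ 4.236068 and β' = −1/β ≈ -0.236068.
candidate 1: (m,n)=(-4,-12) → π∥ = -4-12·β ≈ -54.832816, π⊥ = -4-12·β' ≈ -1.167184 ∈ [-1.5, -0.9) ⇒ IN Λ
candidate 2: (m,n)=(1,9) → π∥ = 1+9·β ≈ 39.124612, π⊥ = 1+9·β' ≈ -1.124612 ∈ [-1.5, -0.9) ⇒ IN Λ
candidate 3: (m,n)=(-2,-7) → π∥ = -2-7·β ≈ -31.652476, π⊥ = -2-7·β' ≈ -0.347524 ∉ [-1.5, -0.9) ⇒ out
candidate 4: (m,n)=(-2,-6) → π∥ = -2-6·β ≈ -27.416408, π⊥ = -2-6·β' ≈ -0.583592 ∉ [-1.5, -0.9) ⇒ out
candidate 5: (m,n)=(-3,-9) → π∥ = -3-9·β ≈ -41.124612, π⊥ = -3-9·β' ≈ -0.875388 ∉ [-1.5, -0.9) ⇒ out
candidate 6: (m,n)=(4,16) → π∥ = 4+16·β ≈ 71.777088, π⊥ = 4+16·β' ≈ 0.222912 ∉ [-1.5, -0.9) ⇒ out
candidate 7: (m,n)=(6,13) → π∥ = 6+13·β ≈ 61.068884, π⊥ = 6+13·β' ≈ 2.931116 ∉ [-1.5, -0.9) ⇒ out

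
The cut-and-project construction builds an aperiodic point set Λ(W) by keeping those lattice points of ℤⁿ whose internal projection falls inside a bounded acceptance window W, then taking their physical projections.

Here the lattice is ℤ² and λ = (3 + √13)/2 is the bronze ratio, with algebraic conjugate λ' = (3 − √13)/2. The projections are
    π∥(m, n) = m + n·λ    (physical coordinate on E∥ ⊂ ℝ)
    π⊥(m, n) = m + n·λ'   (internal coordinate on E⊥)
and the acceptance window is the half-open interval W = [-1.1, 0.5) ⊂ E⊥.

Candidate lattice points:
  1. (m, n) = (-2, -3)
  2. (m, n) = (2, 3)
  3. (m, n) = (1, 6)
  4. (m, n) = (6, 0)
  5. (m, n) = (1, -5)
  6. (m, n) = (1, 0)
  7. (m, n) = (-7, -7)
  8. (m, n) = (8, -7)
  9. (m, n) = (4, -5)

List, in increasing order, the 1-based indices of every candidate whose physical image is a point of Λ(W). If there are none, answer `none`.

Numerically λ ≈ 3.302776 and λ' = −1/λ ≈ -0.302776.
candidate 1: (m,n)=(-2,-3) → π∥ = -2-3·λ ≈ -11.908327, π⊥ = -2-3·λ' ≈ -1.091673 ∈ [-1.1, 0.5) ⇒ IN Λ
candidate 2: (m,n)=(2,3) → π∥ = 2+3·λ ≈ 11.908327, π⊥ = 2+3·λ' ≈ 1.091673 ∉ [-1.1, 0.5) ⇒ out
candidate 3: (m,n)=(1,6) → π∥ = 1+6·λ ≈ 20.816654, π⊥ = 1+6·λ' ≈ -0.816654 ∈ [-1.1, 0.5) ⇒ IN Λ
candidate 4: (m,n)=(6,0) → π∥ = 6+0·λ ≈ 6.000000, π⊥ = 6+0·λ' ≈ 6.000000 ∉ [-1.1, 0.5) ⇒ out
candidate 5: (m,n)=(1,-5) → π∥ = 1-5·λ ≈ -15.513878, π⊥ = 1-5·λ' ≈ 2.513878 ∉ [-1.1, 0.5) ⇒ out
candidate 6: (m,n)=(1,0) → π∥ = 1+0·λ ≈ 1.000000, π⊥ = 1+0·λ' ≈ 1.000000 ∉ [-1.1, 0.5) ⇒ out
candidate 7: (m,n)=(-7,-7) → π∥ = -7-7·λ ≈ -30.119429, π⊥ = -7-7·λ' ≈ -4.880571 ∉ [-1.1, 0.5) ⇒ out
candidate 8: (m,n)=(8,-7) → π∥ = 8-7·λ ≈ -15.119429, π⊥ = 8-7·λ' ≈ 10.119429 ∉ [-1.1, 0.5) ⇒ out
candidate 9: (m,n)=(4,-5) → π∥ = 4-5·λ ≈ -12.513878, π⊥ = 4-5·λ' ≈ 5.513878 ∉ [-1.1, 0.5) ⇒ out

1, 3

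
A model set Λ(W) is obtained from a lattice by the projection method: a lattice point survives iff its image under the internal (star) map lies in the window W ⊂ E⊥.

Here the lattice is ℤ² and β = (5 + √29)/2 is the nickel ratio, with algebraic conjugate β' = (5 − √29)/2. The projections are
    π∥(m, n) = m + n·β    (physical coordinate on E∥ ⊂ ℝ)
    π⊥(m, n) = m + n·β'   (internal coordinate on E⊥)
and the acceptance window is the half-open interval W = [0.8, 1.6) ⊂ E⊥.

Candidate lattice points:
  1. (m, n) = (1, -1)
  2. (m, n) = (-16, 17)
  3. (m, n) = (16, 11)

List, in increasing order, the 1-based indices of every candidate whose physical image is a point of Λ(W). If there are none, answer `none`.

Numerically β ≈ 5.192582 and β' = −1/β ≈ -0.192582.
[1] lift (1,-1): star map gives 1.192582; window check 0.8 ≤ 1.192582 < 1.6 is true → IN Λ
[2] lift (-16,17): star map gives -19.273901; window check 0.8 ≤ -19.273901 < 1.6 is false → out
[3] lift (16,11): star map gives 13.881594; window check 0.8 ≤ 13.881594 < 1.6 is false → out

1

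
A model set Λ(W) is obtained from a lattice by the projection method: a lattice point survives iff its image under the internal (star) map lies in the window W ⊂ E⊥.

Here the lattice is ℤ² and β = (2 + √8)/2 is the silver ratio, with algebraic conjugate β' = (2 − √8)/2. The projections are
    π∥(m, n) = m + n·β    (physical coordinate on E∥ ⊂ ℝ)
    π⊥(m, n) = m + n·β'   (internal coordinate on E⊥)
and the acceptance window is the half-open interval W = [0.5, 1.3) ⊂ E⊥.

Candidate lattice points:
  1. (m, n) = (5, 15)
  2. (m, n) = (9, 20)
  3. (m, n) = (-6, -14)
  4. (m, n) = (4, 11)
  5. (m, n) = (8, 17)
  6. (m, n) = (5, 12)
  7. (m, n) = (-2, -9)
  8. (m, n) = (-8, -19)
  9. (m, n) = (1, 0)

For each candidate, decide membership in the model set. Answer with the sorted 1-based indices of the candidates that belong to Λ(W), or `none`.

Numerically β ≈ 2.414214 and β' = −1/β ≈ -0.414214.
#1 (5,15): internal coord 5 + (15)·β' = -1.213203; -1.213203 ∉ [0.5, 1.3) → out
#2 (9,20): internal coord 9 + (20)·β' = +0.715729; +0.715729 ∈ [0.5, 1.3) → IN Λ
#3 (-6,-14): internal coord -6 + (-14)·β' = -0.201010; -0.201010 ∉ [0.5, 1.3) → out
#4 (4,11): internal coord 4 + (11)·β' = -0.556349; -0.556349 ∉ [0.5, 1.3) → out
#5 (8,17): internal coord 8 + (17)·β' = +0.958369; +0.958369 ∈ [0.5, 1.3) → IN Λ
#6 (5,12): internal coord 5 + (12)·β' = +0.029437; +0.029437 ∉ [0.5, 1.3) → out
#7 (-2,-9): internal coord -2 + (-9)·β' = +1.727922; +1.727922 ∉ [0.5, 1.3) → out
#8 (-8,-19): internal coord -8 + (-19)·β' = -0.129942; -0.129942 ∉ [0.5, 1.3) → out
#9 (1,0): internal coord 1 + (0)·β' = +1.000000; +1.000000 ∈ [0.5, 1.3) → IN Λ

2, 5, 9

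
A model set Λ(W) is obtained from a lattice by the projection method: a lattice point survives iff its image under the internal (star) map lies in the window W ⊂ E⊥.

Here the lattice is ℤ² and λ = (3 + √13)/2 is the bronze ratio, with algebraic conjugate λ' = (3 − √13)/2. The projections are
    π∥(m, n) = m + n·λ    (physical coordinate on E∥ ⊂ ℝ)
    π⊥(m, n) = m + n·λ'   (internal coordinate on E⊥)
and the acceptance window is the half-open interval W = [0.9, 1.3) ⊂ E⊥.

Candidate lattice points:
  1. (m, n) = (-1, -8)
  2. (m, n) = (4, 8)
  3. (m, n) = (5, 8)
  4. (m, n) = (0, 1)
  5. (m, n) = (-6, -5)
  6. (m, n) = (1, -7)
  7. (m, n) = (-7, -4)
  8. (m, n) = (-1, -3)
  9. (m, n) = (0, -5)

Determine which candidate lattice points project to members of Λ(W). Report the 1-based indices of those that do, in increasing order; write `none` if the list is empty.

λ' = (3−√13)/2 ≈ -0.302776.
#1 (-1,-8): internal coord -1 + (-8)·λ' = +1.422205; +1.422205 ∉ [0.9, 1.3) → out
#2 (4,8): internal coord 4 + (8)·λ' = +1.577795; +1.577795 ∉ [0.9, 1.3) → out
#3 (5,8): internal coord 5 + (8)·λ' = +2.577795; +2.577795 ∉ [0.9, 1.3) → out
#4 (0,1): internal coord 0 + (1)·λ' = -0.302776; -0.302776 ∉ [0.9, 1.3) → out
#5 (-6,-5): internal coord -6 + (-5)·λ' = -4.486122; -4.486122 ∉ [0.9, 1.3) → out
#6 (1,-7): internal coord 1 + (-7)·λ' = +3.119429; +3.119429 ∉ [0.9, 1.3) → out
#7 (-7,-4): internal coord -7 + (-4)·λ' = -5.788897; -5.788897 ∉ [0.9, 1.3) → out
#8 (-1,-3): internal coord -1 + (-3)·λ' = -0.091673; -0.091673 ∉ [0.9, 1.3) → out
#9 (0,-5): internal coord 0 + (-5)·λ' = +1.513878; +1.513878 ∉ [0.9, 1.3) → out

none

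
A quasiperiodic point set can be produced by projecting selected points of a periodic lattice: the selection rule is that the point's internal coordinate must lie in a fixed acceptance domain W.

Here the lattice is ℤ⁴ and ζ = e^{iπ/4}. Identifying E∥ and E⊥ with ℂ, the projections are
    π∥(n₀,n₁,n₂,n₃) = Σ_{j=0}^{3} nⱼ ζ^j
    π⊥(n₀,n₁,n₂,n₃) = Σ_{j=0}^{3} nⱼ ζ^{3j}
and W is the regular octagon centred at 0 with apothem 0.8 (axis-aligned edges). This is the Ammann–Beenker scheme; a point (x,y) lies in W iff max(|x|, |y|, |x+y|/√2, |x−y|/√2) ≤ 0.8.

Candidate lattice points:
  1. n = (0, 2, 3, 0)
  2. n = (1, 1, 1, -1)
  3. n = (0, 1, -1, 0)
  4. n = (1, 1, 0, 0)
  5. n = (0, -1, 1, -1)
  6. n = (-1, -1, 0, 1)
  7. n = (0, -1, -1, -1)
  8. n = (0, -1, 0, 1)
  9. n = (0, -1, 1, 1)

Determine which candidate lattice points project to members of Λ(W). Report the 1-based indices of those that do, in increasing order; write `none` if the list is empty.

π⊥(n) = n₀ + n₁ζ³ + n₂ζ⁶ + n₃ζ⁹ where ζ = e^{iπ/4}.
candidate 1: n = (0, 2, 3, 0) → π⊥ ≈ (-1.4142, -1.5858); max(|x|,|y|,|x±y|/√2) = 2.1213 > 0.8 ⇒ ∉ W
candidate 2: n = (1, 1, 1, -1) → π⊥ ≈ (-0.4142, -1.0000); max(|x|,|y|,|x±y|/√2) = 1.0000 > 0.8 ⇒ ∉ W
candidate 3: n = (0, 1, -1, 0) → π⊥ ≈ (-0.7071, +1.7071); max(|x|,|y|,|x±y|/√2) = 1.7071 > 0.8 ⇒ ∉ W
candidate 4: n = (1, 1, 0, 0) → π⊥ ≈ (+0.2929, +0.7071); max(|x|,|y|,|x±y|/√2) = 0.7071 ≤ 0.8 ⇒ ∈ W
candidate 5: n = (0, -1, 1, -1) → π⊥ ≈ (+0.0000, -2.4142); max(|x|,|y|,|x±y|/√2) = 2.4142 > 0.8 ⇒ ∉ W
candidate 6: n = (-1, -1, 0, 1) → π⊥ ≈ (+0.4142, +0.0000); max(|x|,|y|,|x±y|/√2) = 0.4142 ≤ 0.8 ⇒ ∈ W
candidate 7: n = (0, -1, -1, -1) → π⊥ ≈ (+0.0000, -0.4142); max(|x|,|y|,|x±y|/√2) = 0.4142 ≤ 0.8 ⇒ ∈ W
candidate 8: n = (0, -1, 0, 1) → π⊥ ≈ (+1.4142, +0.0000); max(|x|,|y|,|x±y|/√2) = 1.4142 > 0.8 ⇒ ∉ W
candidate 9: n = (0, -1, 1, 1) → π⊥ ≈ (+1.4142, -1.0000); max(|x|,|y|,|x±y|/√2) = 1.7071 > 0.8 ⇒ ∉ W

4, 6, 7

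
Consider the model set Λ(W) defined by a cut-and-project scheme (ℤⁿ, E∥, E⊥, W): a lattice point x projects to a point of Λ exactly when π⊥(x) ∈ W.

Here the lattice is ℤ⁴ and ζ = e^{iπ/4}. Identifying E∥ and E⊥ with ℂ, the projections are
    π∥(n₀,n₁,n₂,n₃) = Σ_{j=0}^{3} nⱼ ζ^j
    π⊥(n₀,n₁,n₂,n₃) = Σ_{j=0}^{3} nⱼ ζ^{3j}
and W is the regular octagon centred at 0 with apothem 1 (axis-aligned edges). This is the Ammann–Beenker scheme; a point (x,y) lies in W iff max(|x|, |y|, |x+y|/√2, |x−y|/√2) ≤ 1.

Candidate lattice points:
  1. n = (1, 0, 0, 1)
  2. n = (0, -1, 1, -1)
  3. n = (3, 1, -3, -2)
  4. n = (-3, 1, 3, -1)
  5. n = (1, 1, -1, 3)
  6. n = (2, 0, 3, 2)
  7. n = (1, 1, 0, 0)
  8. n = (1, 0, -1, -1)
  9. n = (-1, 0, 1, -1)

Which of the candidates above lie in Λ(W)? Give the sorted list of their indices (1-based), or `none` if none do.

7, 8

π⊥(n) = n₀ + n₁ζ³ + n₂ζ⁶ + n₃ζ⁹ where ζ = e^{iπ/4}.
#1 (1, 0, 0, 1): internal (1.707107, 0.707107); octagon support 1.707107 vs apothem 1 → ∉ W
#2 (0, -1, 1, -1): internal (0.000000, -2.414214); octagon support 2.414214 vs apothem 1 → ∉ W
#3 (3, 1, -3, -2): internal (0.878680, 2.292893); octagon support 2.292893 vs apothem 1 → ∉ W
#4 (-3, 1, 3, -1): internal (-4.414214, -3.000000); octagon support 5.242641 vs apothem 1 → ∉ W
#5 (1, 1, -1, 3): internal (2.414214, 3.828427); octagon support 4.414214 vs apothem 1 → ∉ W
#6 (2, 0, 3, 2): internal (3.414214, -1.585786); octagon support 3.535534 vs apothem 1 → ∉ W
#7 (1, 1, 0, 0): internal (0.292893, 0.707107); octagon support 0.707107 vs apothem 1 → ∈ W
#8 (1, 0, -1, -1): internal (0.292893, 0.292893); octagon support 0.414214 vs apothem 1 → ∈ W
#9 (-1, 0, 1, -1): internal (-1.707107, -1.707107); octagon support 2.414214 vs apothem 1 → ∉ W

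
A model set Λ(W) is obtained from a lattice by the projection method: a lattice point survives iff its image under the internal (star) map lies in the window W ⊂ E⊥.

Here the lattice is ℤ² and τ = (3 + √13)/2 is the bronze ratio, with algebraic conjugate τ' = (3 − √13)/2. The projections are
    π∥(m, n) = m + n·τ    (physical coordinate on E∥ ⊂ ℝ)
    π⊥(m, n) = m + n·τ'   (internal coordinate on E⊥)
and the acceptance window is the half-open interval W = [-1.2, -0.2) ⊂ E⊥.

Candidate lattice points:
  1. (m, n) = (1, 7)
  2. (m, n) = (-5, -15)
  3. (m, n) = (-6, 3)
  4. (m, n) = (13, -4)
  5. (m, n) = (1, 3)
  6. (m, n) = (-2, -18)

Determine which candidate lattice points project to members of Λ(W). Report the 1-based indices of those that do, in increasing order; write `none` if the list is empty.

1, 2

τ' = (3−√13)/2 ≈ -0.302776.
#1 (1,7): internal coord 1 + (7)·τ' = -1.119429; -1.119429 ∈ [-1.2, -0.2) → IN Λ
#2 (-5,-15): internal coord -5 + (-15)·τ' = -0.458365; -0.458365 ∈ [-1.2, -0.2) → IN Λ
#3 (-6,3): internal coord -6 + (3)·τ' = -6.908327; -6.908327 ∉ [-1.2, -0.2) → out
#4 (13,-4): internal coord 13 + (-4)·τ' = +14.211103; +14.211103 ∉ [-1.2, -0.2) → out
#5 (1,3): internal coord 1 + (3)·τ' = +0.091673; +0.091673 ∉ [-1.2, -0.2) → out
#6 (-2,-18): internal coord -2 + (-18)·τ' = +3.449961; +3.449961 ∉ [-1.2, -0.2) → out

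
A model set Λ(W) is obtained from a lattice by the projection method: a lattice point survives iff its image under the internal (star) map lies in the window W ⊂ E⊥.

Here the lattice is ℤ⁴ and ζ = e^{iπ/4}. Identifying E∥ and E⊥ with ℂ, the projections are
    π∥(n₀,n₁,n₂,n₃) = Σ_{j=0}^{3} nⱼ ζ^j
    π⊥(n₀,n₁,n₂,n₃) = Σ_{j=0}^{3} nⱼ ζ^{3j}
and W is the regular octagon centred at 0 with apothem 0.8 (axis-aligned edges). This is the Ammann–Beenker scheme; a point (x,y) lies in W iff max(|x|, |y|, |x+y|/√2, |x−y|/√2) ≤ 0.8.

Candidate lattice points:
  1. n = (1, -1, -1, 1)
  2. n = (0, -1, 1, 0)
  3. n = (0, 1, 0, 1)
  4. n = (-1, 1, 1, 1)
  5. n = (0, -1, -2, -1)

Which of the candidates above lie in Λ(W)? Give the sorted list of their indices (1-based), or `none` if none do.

Internal map: ζ^{3j} for j=0..3 gives (1,0), (−√2/2,√2/2), (0,−1), (√2/2,√2/2).
#1 (1, -1, -1, 1): internal (2.41421, 1.00000); octagon support 2.41421 vs apothem 0.8 → ∉ W
#2 (0, -1, 1, 0): internal (0.70711, -1.70711); octagon support 1.70711 vs apothem 0.8 → ∉ W
#3 (0, 1, 0, 1): internal (0.00000, 1.41421); octagon support 1.41421 vs apothem 0.8 → ∉ W
#4 (-1, 1, 1, 1): internal (-1.00000, 0.41421); octagon support 1.00000 vs apothem 0.8 → ∉ W
#5 (0, -1, -2, -1): internal (0.00000, 0.58579); octagon support 0.58579 vs apothem 0.8 → ∈ W

5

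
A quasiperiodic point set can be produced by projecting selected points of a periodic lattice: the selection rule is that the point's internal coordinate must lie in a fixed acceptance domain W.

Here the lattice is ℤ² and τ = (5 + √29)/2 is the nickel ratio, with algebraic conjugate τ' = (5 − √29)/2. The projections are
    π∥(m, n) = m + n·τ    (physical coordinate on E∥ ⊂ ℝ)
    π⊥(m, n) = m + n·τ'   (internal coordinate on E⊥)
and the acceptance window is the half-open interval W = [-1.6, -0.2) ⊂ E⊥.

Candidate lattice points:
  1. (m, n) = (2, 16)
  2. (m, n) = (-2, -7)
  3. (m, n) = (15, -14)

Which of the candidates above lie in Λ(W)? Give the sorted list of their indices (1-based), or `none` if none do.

Numerically τ ≈ 5.1926 and τ' = −1/τ ≈ -0.1926.
#1 (2,16): internal coord 2 + (16)·τ' = -1.0813; -1.0813 ∈ [-1.6, -0.2) → IN Λ
#2 (-2,-7): internal coord -2 + (-7)·τ' = -0.6519; -0.6519 ∈ [-1.6, -0.2) → IN Λ
#3 (15,-14): internal coord 15 + (-14)·τ' = +17.6962; +17.6962 ∉ [-1.6, -0.2) → out

1, 2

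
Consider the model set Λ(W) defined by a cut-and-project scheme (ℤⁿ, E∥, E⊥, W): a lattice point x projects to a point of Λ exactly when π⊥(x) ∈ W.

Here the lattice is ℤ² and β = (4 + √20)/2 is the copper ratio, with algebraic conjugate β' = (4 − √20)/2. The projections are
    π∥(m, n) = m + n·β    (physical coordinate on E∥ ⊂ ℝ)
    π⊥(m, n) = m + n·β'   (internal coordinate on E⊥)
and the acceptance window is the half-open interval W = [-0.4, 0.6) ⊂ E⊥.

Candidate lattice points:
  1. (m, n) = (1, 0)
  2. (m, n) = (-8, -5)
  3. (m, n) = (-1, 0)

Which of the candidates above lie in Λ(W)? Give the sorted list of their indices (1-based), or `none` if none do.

Compute β' = (4−√20)/2 = -0.23607, so π⊥(m,n) = m -0.23607·n.
candidate 1: (m,n)=(1,0) → π∥ = 1+0·β ≈ 1.00000, π⊥ = 1+0·β' ≈ 1.00000 ∉ [-0.4, 0.6) ⇒ out
candidate 2: (m,n)=(-8,-5) → π∥ = -8-5·β ≈ -29.18034, π⊥ = -8-5·β' ≈ -6.81966 ∉ [-0.4, 0.6) ⇒ out
candidate 3: (m,n)=(-1,0) → π∥ = -1+0·β ≈ -1.00000, π⊥ = -1+0·β' ≈ -1.00000 ∉ [-0.4, 0.6) ⇒ out

none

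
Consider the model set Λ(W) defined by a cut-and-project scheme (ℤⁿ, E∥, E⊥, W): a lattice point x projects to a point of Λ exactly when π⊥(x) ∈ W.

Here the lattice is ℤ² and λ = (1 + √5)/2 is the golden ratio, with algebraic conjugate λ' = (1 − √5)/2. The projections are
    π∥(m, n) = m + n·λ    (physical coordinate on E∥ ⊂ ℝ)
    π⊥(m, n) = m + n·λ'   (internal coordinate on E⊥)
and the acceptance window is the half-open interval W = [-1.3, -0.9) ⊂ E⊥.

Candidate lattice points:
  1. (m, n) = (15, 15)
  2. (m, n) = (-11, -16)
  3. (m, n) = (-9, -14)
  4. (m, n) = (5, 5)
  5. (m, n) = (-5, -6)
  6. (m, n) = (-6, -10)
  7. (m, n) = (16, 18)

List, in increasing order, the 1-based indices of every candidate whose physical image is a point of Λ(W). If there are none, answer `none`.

Compute λ' = (1−√5)/2 = -0.6180, so π⊥(m,n) = m -0.6180·n.
[1] lift (15,15): star map gives 5.7295; window check -1.3 ≤ 5.7295 < -0.9 is false → out
[2] lift (-11,-16): star map gives -1.1115; window check -1.3 ≤ -1.1115 < -0.9 is true → IN Λ
[3] lift (-9,-14): star map gives -0.3475; window check -1.3 ≤ -0.3475 < -0.9 is false → out
[4] lift (5,5): star map gives 1.9098; window check -1.3 ≤ 1.9098 < -0.9 is false → out
[5] lift (-5,-6): star map gives -1.2918; window check -1.3 ≤ -1.2918 < -0.9 is true → IN Λ
[6] lift (-6,-10): star map gives 0.1803; window check -1.3 ≤ 0.1803 < -0.9 is false → out
[7] lift (16,18): star map gives 4.8754; window check -1.3 ≤ 4.8754 < -0.9 is false → out

2, 5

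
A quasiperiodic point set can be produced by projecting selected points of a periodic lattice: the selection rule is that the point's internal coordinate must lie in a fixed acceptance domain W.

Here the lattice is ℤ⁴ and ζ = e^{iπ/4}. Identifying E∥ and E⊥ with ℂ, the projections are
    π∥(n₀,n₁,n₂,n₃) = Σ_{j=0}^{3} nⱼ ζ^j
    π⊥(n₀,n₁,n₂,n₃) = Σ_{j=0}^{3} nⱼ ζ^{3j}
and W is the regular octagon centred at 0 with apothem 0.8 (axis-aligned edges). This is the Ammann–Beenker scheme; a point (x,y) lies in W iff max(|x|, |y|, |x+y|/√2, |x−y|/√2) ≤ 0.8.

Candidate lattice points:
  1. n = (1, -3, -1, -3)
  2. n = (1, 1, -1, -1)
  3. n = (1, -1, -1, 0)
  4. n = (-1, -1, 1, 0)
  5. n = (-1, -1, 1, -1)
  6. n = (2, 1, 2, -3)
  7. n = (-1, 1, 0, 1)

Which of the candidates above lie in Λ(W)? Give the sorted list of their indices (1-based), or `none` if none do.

Internal map: ζ^{3j} for j=0..3 gives (1,0), (−√2/2,√2/2), (0,−1), (√2/2,√2/2).
#1 (1, -3, -1, -3): internal (1.0000, -3.2426); octagon support 3.2426 vs apothem 0.8 → ∉ W
#2 (1, 1, -1, -1): internal (-0.4142, 1.0000); octagon support 1.0000 vs apothem 0.8 → ∉ W
#3 (1, -1, -1, 0): internal (1.7071, 0.2929); octagon support 1.7071 vs apothem 0.8 → ∉ W
#4 (-1, -1, 1, 0): internal (-0.2929, -1.7071); octagon support 1.7071 vs apothem 0.8 → ∉ W
#5 (-1, -1, 1, -1): internal (-1.0000, -2.4142); octagon support 2.4142 vs apothem 0.8 → ∉ W
#6 (2, 1, 2, -3): internal (-0.8284, -3.4142); octagon support 3.4142 vs apothem 0.8 → ∉ W
#7 (-1, 1, 0, 1): internal (-1.0000, 1.4142); octagon support 1.7071 vs apothem 0.8 → ∉ W

none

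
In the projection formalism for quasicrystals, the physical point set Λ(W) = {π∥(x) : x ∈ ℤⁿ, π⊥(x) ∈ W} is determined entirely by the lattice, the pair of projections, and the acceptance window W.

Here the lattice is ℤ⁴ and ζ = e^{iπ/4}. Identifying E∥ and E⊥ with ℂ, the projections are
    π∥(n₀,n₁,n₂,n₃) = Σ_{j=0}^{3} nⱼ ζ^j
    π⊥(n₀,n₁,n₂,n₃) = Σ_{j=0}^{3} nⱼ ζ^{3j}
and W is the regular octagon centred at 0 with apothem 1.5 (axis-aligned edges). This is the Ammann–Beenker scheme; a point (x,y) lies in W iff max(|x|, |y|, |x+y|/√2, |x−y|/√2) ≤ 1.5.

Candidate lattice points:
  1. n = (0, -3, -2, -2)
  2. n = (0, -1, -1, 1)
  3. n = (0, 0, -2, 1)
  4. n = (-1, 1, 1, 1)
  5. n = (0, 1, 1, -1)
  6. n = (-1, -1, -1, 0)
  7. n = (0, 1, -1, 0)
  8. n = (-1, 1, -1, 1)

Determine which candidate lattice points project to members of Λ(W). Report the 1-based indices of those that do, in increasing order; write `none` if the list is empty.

4, 6

Internal map: ζ^{3j} for j=0..3 gives (1,0), (−√2/2,√2/2), (0,−1), (√2/2,√2/2).
#1 (0, -3, -2, -2): internal (0.7071, -1.5355); octagon support 1.5858 vs apothem 1.5 → ∉ W
#2 (0, -1, -1, 1): internal (1.4142, 1.0000); octagon support 1.7071 vs apothem 1.5 → ∉ W
#3 (0, 0, -2, 1): internal (0.7071, 2.7071); octagon support 2.7071 vs apothem 1.5 → ∉ W
#4 (-1, 1, 1, 1): internal (-1.0000, 0.4142); octagon support 1.0000 vs apothem 1.5 → ∈ W
#5 (0, 1, 1, -1): internal (-1.4142, -1.0000); octagon support 1.7071 vs apothem 1.5 → ∉ W
#6 (-1, -1, -1, 0): internal (-0.2929, 0.2929); octagon support 0.4142 vs apothem 1.5 → ∈ W
#7 (0, 1, -1, 0): internal (-0.7071, 1.7071); octagon support 1.7071 vs apothem 1.5 → ∉ W
#8 (-1, 1, -1, 1): internal (-1.0000, 2.4142); octagon support 2.4142 vs apothem 1.5 → ∉ W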